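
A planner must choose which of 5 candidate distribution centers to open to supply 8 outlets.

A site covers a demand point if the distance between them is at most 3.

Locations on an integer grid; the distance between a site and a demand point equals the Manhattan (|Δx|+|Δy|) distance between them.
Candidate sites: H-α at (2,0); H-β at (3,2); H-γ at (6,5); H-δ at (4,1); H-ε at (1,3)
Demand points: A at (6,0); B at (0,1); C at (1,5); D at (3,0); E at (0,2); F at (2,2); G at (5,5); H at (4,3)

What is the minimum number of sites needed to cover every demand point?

Coverage sets (demand points within 3 of each site):
  H-α: {B, D, F}
  H-β: {D, E, F, H}
  H-γ: {G}
  H-δ: {A, D, F, H}
  H-ε: {B, C, E, F, H}
No 2 sites suffice: every size-2 union leaves at least one demand point uncovered.
But {H-γ, H-δ, H-ε} covers everything, so the minimum is 3.

3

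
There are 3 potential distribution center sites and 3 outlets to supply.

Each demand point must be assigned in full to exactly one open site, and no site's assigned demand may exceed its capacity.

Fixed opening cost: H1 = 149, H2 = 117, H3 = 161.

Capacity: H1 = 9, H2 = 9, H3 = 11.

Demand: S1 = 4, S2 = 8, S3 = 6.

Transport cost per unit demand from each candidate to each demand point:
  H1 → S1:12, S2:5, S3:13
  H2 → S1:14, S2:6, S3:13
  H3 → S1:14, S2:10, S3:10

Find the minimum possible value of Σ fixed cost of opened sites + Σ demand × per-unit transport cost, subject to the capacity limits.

Open {H2, H3}; cheapest assignment that respects the capacities:
  H2 (cap 9, load 8): S2 — cost 8×6 = 48
  H3 (cap 11, load 10): S1, S3 — cost 4×14 + 6×10 = 116
  Shipping 164, fixed 278 → total 442.
  Any other capacity-feasible assignment to {H2, H3} ships for at least 164.
Compare {H1, H3}: its best feasible assignment gives total 466.
Compare {H1, H2, H3}: its best feasible assignment gives total 583.
Every other set of open sites that can feasibly serve all demand totals ≥ 466 even under its best assignment. Minimum: 442.

442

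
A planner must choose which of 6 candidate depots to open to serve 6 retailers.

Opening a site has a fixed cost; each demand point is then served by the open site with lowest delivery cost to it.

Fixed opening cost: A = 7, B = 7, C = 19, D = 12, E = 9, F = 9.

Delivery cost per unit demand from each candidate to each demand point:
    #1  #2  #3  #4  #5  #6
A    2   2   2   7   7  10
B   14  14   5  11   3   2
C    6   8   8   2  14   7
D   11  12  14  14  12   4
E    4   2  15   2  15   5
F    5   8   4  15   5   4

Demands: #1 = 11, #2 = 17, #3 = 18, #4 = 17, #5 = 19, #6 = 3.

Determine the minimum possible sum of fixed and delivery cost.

212

Open {A, B, E}: assign each demand point to its cheapest open site.
  #1→A 11×2=22, #2→A 17×2=34, #3→A 18×2=36, #4→E 17×2=34, #5→B 19×3=57, #6→B 3×2=6
  delivery cost 189, fixed 23 → total 212.
Compare {A, B, E, F}: delivery cost 189 + fixed 32 = 221.
Compare {A, B, C}: delivery cost 189 + fixed 33 = 222.
Compare {A, B, D, E}: delivery cost 189 + fixed 35 = 224.
All other subsets cost ≥ 221. Minimum total cost: 212.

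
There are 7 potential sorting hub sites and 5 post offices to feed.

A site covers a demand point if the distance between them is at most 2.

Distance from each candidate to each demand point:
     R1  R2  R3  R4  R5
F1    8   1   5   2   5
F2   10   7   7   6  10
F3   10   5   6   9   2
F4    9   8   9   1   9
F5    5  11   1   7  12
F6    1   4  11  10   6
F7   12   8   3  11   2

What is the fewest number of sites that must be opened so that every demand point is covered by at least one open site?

Coverage sets (demand points within 2 of each site):
  F1: {R2, R4}
  F2: {}
  F3: {R5}
  F4: {R4}
  F5: {R3}
  F6: {R1}
  F7: {R5}
No 3 sites suffice: every size-3 union leaves at least one demand point uncovered.
But {F1, F3, F5, F6} covers everything, so the minimum is 4.

4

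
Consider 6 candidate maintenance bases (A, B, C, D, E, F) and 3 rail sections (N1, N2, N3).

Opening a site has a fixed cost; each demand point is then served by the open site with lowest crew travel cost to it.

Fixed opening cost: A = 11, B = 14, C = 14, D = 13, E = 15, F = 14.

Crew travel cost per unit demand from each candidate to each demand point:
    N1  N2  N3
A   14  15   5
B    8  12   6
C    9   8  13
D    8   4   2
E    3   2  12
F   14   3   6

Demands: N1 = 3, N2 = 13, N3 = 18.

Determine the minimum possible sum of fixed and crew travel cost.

Open {D, E}: assign each demand point to its cheapest open site.
  N1→E 3×3=9, N2→E 13×2=26, N3→D 18×2=36
  crew travel cost 71, fixed 28 → total 99.
Compare {A, D, E}: crew travel cost 71 + fixed 39 = 110.
Compare {B, D, E}: crew travel cost 71 + fixed 42 = 113.
Compare {C, D, E}: crew travel cost 71 + fixed 42 = 113.
All other subsets cost ≥ 110. Minimum total cost: 99.

99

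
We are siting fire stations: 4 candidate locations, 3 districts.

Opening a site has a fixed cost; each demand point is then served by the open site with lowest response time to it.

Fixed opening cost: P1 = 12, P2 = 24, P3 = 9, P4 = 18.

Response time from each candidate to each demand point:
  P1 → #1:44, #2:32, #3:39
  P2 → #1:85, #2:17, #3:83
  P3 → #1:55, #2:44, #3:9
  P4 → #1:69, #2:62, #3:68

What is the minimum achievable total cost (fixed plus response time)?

106

Open {P1, P3}: assign each demand point to its cheapest open site.
  #1→P1 44, #2→P1 32, #3→P3 9
  response time 85, fixed 21 → total 106.
Compare {P2, P3}: response time 81 + fixed 33 = 114.
Compare {P1, P2, P3}: response time 70 + fixed 45 = 115.
Compare {P3}: response time 108 + fixed 9 = 117.
All other subsets cost ≥ 114. Minimum total cost: 106.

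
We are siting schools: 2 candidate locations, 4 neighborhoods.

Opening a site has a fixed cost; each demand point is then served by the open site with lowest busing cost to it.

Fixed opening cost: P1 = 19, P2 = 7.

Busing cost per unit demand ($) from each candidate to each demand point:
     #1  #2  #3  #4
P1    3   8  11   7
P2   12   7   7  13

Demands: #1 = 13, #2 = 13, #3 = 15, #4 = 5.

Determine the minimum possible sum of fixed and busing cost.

296

Open {P1, P2}: assign each demand point to its cheapest open site.
  #1→P1 13×3=39, #2→P2 13×7=91, #3→P2 15×7=105, #4→P1 5×7=35
  busing cost 270, fixed 26 → total 296.
Compare {P1}: busing cost 343 + fixed 19 = 362.
Compare {P2}: busing cost 417 + fixed 7 = 424.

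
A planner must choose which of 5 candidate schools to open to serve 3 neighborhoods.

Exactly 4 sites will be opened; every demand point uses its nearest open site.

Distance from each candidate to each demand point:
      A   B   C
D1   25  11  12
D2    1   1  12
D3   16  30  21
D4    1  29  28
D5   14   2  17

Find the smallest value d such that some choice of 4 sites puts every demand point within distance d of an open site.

12

Open {D1, D2, D3, D4}.
  Farthest demand point is C at distance 12 (to D1); all others are ≤ 12.
With {D1, D2, D3, D5} the worst case is 12.
With {D1, D2, D4, D5} the worst case is 12.
No size-4 selection achieves below 12.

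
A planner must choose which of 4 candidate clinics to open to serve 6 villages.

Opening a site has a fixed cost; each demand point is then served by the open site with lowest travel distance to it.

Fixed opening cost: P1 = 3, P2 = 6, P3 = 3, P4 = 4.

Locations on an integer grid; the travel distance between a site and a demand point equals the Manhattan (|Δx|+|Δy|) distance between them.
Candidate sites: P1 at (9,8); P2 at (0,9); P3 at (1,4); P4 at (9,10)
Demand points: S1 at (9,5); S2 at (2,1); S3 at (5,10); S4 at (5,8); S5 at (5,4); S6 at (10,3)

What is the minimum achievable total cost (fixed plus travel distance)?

Open {P1, P3}: assign each demand point to its cheapest open site.
  S1→P1 3, S2→P3 4, S3→P1 6, S4→P1 4, S5→P3 4, S6→P1 6
  travel distance 27, fixed 6 → total 33.
Compare {P1, P3, P4}: travel distance 25 + fixed 10 = 35.
Compare {P3, P4}: travel distance 31 + fixed 7 = 38.
Compare {P1, P2, P3}: travel distance 27 + fixed 12 = 39.
All other subsets cost ≥ 35. Minimum total cost: 33.

33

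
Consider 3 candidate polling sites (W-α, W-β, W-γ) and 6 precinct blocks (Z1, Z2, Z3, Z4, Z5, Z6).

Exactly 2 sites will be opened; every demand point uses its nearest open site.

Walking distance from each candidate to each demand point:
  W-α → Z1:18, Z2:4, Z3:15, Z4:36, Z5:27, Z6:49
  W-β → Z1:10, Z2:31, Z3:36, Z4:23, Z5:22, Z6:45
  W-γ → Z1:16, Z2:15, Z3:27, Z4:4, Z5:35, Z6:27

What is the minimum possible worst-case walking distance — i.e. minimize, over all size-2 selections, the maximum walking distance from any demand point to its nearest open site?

Open {W-α, W-γ}.
  Farthest demand point is Z5 at walking distance 27 (to W-α); all others are ≤ 27.
With {W-β, W-γ} the worst case is 27.
With {W-α, W-β} the worst case is 45.
No size-2 selection achieves below 27.

27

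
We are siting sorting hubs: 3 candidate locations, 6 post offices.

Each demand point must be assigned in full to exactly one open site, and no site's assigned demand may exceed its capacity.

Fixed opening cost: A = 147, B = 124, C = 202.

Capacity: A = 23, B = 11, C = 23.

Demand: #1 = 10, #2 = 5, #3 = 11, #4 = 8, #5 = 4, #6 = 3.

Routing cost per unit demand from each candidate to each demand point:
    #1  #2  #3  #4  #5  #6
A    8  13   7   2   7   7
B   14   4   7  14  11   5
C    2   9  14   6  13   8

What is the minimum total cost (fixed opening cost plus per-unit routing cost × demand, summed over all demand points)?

559

Open {A, C}; cheapest assignment that respects the capacities:
  A (cap 23, load 23): #3, #4, #5 — cost 11×7 + 8×2 + 4×7 = 121
  C (cap 23, load 18): #1, #2, #6 — cost 10×2 + 5×9 + 3×8 = 89
  Shipping 210, fixed 349 → total 559.
  Any other capacity-feasible assignment to {A, C} ships for at least 210.
Compare {A, B, C}: its best feasible assignment gives total 649.
Every other set of open sites that can feasibly serve all demand totals ≥ 649 even under its best assignment. Minimum: 559.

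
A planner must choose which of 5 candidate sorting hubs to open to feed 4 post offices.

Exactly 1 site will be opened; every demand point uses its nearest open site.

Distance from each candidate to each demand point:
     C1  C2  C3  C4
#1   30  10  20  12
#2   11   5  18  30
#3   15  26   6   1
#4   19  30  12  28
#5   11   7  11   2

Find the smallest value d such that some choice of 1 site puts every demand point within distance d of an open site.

Open {#5}.
  Farthest demand point is C1 at distance 11 (to #5); all others are ≤ 11.
With {#3} the worst case is 26.
With {#1} the worst case is 30.
No size-1 selection achieves below 11.

11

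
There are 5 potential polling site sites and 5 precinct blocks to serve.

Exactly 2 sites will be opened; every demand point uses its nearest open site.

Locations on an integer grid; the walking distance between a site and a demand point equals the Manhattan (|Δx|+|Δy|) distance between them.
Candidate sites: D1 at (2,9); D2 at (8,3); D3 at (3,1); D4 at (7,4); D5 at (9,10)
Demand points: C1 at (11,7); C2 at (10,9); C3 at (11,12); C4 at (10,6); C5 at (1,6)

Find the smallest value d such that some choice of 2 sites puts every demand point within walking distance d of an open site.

5

Open {D1, D5}.
  Farthest demand point is C1 at walking distance 5 (to D5); all others are ≤ 5.
With {D3, D5} the worst case is 7.
With {D4, D5} the worst case is 8.
No size-2 selection achieves below 5.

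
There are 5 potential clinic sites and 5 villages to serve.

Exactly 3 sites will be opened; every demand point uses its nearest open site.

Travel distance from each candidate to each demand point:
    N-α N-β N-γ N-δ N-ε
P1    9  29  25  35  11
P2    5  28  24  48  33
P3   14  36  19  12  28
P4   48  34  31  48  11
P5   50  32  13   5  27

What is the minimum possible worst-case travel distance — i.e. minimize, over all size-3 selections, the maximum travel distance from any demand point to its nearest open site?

Open {P1, P2, P3}.
  Farthest demand point is N-β at travel distance 28 (to P2); all others are ≤ 28.
With {P1, P2, P5} the worst case is 28.
With {P2, P3, P4} the worst case is 28.
No size-3 selection achieves below 28.

28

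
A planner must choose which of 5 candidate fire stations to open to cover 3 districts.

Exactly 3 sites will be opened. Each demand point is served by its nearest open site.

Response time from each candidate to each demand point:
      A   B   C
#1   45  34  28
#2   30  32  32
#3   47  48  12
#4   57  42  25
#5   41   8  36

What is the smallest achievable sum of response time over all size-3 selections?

50

Open {#2, #3, #5}.
  A→#2 30, B→#5 8, C→#3 12  ⇒ total 50.
Compare {#1, #3, #5}: total 61.
Compare {#3, #4, #5}: total 61.
No size-3 selection does better; minimum is 50.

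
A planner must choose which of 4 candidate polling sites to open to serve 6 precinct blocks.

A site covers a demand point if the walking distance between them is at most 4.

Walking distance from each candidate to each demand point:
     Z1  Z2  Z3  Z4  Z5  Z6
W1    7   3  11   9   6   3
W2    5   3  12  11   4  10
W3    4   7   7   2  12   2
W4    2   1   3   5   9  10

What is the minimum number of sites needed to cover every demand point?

Coverage sets (demand points within 4 of each site):
  W1: {Z2, Z6}
  W2: {Z2, Z5}
  W3: {Z1, Z4, Z6}
  W4: {Z1, Z2, Z3}
No 2 sites suffice: every size-2 union leaves at least one demand point uncovered.
But {W2, W3, W4} covers everything, so the minimum is 3.

3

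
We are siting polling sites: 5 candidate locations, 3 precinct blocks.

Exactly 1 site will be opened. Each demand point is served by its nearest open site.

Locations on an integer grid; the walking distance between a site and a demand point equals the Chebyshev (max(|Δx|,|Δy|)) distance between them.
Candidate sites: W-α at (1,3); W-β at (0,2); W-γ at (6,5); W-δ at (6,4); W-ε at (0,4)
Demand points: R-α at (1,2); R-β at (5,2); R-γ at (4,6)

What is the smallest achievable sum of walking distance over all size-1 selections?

8

Open {W-α}.
  R-α→W-α 1, R-β→W-α 4, R-γ→W-α 3  ⇒ total 8.
Compare {W-δ}: total 9.
Compare {W-β}: total 10.
No size-1 selection does better; minimum is 8.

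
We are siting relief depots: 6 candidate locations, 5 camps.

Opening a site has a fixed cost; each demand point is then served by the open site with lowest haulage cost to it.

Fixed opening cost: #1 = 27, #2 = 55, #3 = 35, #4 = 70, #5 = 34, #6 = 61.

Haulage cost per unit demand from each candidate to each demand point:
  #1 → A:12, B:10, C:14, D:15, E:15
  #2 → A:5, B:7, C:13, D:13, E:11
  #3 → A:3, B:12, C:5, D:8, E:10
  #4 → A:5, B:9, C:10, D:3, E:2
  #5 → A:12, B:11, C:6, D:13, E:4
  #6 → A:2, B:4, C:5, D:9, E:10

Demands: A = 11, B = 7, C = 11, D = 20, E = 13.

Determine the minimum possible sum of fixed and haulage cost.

322

Open {#4, #6}: assign each demand point to its cheapest open site.
  A→#6 11×2=22, B→#6 7×4=28, C→#6 11×5=55, D→#4 20×3=60, E→#4 13×2=26
  haulage cost 191, fixed 131 → total 322.
Compare {#3, #4}: haulage cost 237 + fixed 105 = 342.
Compare {#1, #4, #6}: haulage cost 191 + fixed 158 = 349.
Compare {#4, #5, #6}: haulage cost 191 + fixed 165 = 356.
All other subsets cost ≥ 342. Minimum total cost: 322.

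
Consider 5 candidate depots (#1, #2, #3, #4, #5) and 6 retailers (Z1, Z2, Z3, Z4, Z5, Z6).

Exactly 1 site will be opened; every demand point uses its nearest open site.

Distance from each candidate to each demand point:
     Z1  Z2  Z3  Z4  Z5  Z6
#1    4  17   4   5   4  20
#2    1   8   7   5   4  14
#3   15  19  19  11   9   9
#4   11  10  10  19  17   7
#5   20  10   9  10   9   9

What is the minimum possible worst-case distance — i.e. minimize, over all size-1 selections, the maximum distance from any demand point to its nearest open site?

Open {#2}.
  Farthest demand point is Z6 at distance 14 (to #2); all others are ≤ 14.
With {#3} the worst case is 19.
With {#4} the worst case is 19.
No size-1 selection achieves below 14.

14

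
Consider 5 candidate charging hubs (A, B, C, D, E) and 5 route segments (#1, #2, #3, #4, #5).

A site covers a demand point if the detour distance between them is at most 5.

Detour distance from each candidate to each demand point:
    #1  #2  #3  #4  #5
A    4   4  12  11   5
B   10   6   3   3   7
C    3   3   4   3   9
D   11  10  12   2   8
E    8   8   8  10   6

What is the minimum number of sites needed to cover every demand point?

2

Coverage sets (demand points within 5 of each site):
  A: {#1, #2, #5}
  B: {#3, #4}
  C: {#1, #2, #3, #4}
  D: {#4}
  E: {}
No single site covers all 5 demand points.
But {A, B} covers everything, so the minimum is 2.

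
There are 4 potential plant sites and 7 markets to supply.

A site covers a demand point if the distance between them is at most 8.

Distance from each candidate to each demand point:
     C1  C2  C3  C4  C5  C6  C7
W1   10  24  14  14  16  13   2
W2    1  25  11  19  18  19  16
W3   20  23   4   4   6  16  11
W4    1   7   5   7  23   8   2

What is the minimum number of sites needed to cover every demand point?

2

Coverage sets (demand points within 8 of each site):
  W1: {C7}
  W2: {C1}
  W3: {C3, C4, C5}
  W4: {C1, C2, C3, C4, C6, C7}
No single site covers all 7 demand points.
But {W3, W4} covers everything, so the minimum is 2.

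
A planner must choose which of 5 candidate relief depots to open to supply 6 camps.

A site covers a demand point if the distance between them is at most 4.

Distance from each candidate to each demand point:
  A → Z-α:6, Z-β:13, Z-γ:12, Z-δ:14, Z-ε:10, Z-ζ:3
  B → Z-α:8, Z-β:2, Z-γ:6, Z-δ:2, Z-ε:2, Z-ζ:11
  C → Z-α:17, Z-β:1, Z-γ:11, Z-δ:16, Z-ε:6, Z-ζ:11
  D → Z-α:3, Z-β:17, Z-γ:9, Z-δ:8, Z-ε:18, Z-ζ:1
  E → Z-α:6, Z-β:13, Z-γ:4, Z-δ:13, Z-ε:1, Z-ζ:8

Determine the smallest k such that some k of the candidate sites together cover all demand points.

3

Coverage sets (demand points within 4 of each site):
  A: {Z-ζ}
  B: {Z-β, Z-δ, Z-ε}
  C: {Z-β}
  D: {Z-α, Z-ζ}
  E: {Z-γ, Z-ε}
No 2 sites suffice: every size-2 union leaves at least one demand point uncovered.
But {B, D, E} covers everything, so the minimum is 3.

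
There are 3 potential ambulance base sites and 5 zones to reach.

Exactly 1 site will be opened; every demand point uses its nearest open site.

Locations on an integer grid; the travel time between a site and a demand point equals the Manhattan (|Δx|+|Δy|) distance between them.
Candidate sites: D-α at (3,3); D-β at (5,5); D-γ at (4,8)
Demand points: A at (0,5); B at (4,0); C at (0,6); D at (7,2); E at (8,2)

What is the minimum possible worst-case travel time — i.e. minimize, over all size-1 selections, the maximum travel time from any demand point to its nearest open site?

Open {D-α}.
  Farthest demand point is C at travel time 6 (to D-α); all others are ≤ 6.
With {D-β} the worst case is 6.
With {D-γ} the worst case is 10.
No size-1 selection achieves below 6.

6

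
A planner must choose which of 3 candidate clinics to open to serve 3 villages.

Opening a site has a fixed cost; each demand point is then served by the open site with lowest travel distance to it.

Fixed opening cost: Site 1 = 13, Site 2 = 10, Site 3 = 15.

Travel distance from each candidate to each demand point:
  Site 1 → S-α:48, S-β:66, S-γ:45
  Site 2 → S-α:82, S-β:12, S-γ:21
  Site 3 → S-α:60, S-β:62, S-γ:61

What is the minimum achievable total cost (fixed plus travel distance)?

Open {Site 1, Site 2}: assign each demand point to its cheapest open site.
  S-α→Site 1 48, S-β→Site 2 12, S-γ→Site 2 21
  travel distance 81, fixed 23 → total 104.
Compare {Site 2, Site 3}: travel distance 93 + fixed 25 = 118.
Compare {Site 1, Site 2, Site 3}: travel distance 81 + fixed 38 = 119.
Compare {Site 2}: travel distance 115 + fixed 10 = 125.
All other subsets cost ≥ 118. Minimum total cost: 104.

104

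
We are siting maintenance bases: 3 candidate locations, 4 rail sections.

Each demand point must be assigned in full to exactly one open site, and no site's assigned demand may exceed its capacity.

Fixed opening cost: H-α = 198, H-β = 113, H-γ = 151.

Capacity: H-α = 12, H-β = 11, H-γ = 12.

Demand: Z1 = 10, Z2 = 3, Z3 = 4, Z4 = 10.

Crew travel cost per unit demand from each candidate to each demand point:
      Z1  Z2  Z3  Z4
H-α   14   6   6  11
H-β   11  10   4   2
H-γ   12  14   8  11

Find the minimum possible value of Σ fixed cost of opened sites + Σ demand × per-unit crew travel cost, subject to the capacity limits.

644

Open {H-α, H-β, H-γ}; cheapest assignment that respects the capacities:
  H-α (cap 12, load 7): Z2, Z3 — cost 3×6 + 4×6 = 42
  H-β (cap 11, load 10): Z4 — cost 10×2 = 20
  H-γ (cap 12, load 10): Z1 — cost 10×12 = 120
  Shipping 182, fixed 462 → total 644.
  Any other capacity-feasible assignment to {H-α, H-β, H-γ} ships for at least 182.
Total demand is 27 and no other set of sites has combined capacity ≥ 27, so {H-α, H-β, H-γ} is the only feasible choice of open sites. Minimum: 644.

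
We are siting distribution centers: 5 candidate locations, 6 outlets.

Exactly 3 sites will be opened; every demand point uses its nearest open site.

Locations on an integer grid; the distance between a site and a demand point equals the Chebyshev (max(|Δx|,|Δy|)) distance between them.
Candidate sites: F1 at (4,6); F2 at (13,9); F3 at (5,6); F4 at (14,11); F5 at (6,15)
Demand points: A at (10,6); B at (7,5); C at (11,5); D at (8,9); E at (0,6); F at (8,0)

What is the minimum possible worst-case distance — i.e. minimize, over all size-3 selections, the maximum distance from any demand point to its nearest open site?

Open {F1, F2, F3}.
  Farthest demand point is F at distance 6 (to F1); all others are ≤ 6.
With {F1, F2, F4} the worst case is 6.
With {F1, F2, F5} the worst case is 6.
No size-3 selection achieves below 6.

6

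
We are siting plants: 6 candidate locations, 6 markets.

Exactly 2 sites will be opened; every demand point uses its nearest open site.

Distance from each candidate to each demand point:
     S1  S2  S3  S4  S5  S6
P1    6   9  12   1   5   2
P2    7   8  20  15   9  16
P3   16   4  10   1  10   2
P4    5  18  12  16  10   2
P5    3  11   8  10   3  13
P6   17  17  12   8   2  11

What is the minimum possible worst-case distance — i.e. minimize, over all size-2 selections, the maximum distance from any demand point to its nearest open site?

8

Open {P3, P5}.
  Farthest demand point is S3 at distance 8 (to P5); all others are ≤ 8.
With {P1, P5} the worst case is 9.
With {P1, P3} the worst case is 10.
No size-2 selection achieves below 8.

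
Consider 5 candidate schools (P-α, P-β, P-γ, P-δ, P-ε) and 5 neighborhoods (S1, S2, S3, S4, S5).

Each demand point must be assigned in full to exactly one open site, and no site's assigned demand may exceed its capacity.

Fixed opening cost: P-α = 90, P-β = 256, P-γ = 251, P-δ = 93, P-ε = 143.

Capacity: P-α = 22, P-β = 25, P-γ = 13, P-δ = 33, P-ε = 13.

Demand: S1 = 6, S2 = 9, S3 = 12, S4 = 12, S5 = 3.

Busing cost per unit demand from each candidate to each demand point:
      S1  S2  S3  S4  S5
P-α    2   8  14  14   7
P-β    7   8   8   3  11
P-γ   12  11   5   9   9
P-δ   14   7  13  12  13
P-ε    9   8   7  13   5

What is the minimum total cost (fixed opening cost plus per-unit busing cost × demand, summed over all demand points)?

Open {P-α, P-δ}; cheapest assignment that respects the capacities:
  P-α (cap 22, load 9): S1, S5 — cost 6×2 + 3×7 = 33
  P-δ (cap 33, load 33): S2, S3, S4 — cost 9×7 + 12×13 + 12×12 = 363
  Shipping 396, fixed 183 → total 579.
  Any other capacity-feasible assignment to {P-α, P-δ} ships for at least 396.
Compare {P-α, P-β}: its best feasible assignment gives total 583.
Compare {P-δ, P-ε}: its best feasible assignment gives total 650.
Every other set of open sites that can feasibly serve all demand totals ≥ 583 even under its best assignment. Minimum: 579.

579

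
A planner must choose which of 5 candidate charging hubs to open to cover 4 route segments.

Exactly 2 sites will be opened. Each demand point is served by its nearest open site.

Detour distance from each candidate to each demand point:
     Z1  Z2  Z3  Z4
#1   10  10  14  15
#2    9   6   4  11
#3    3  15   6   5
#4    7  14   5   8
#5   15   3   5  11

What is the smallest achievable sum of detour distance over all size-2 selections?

16

Open {#3, #5}.
  Z1→#3 3, Z2→#5 3, Z3→#5 5, Z4→#3 5  ⇒ total 16.
Compare {#2, #3}: total 18.
Compare {#4, #5}: total 23.
No size-2 selection does better; minimum is 16.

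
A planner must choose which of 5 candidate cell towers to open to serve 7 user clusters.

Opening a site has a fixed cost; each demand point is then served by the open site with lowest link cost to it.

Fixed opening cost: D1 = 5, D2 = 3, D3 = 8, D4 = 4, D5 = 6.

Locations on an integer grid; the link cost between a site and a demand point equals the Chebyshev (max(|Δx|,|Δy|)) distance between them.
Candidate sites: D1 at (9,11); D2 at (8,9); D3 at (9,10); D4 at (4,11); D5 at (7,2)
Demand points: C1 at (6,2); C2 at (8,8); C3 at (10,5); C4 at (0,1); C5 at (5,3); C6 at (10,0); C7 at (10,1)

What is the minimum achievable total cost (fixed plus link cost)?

29

Open {D2, D5}: assign each demand point to its cheapest open site.
  C1→D5 1, C2→D2 1, C3→D5 3, C4→D5 7, C5→D5 2, C6→D5 3, C7→D5 3
  link cost 20, fixed 9 → total 29.
Compare {D5}: link cost 25 + fixed 6 = 31.
Compare {D1, D5}: link cost 22 + fixed 11 = 33.
Compare {D4, D5}: link cost 23 + fixed 10 = 33.
All other subsets cost ≥ 31. Minimum total cost: 29.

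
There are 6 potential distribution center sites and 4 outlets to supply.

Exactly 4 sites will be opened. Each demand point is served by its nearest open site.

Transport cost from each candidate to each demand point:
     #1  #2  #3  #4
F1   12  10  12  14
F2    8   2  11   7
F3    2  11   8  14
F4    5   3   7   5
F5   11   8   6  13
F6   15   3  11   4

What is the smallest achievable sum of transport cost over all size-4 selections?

14

Open {F2, F3, F5, F6}.
  #1→F3 2, #2→F2 2, #3→F5 6, #4→F6 4  ⇒ total 14.
Compare {F1, F3, F5, F6}: total 15.
Compare {F2, F3, F4, F5}: total 15.
No size-4 selection does better; minimum is 14.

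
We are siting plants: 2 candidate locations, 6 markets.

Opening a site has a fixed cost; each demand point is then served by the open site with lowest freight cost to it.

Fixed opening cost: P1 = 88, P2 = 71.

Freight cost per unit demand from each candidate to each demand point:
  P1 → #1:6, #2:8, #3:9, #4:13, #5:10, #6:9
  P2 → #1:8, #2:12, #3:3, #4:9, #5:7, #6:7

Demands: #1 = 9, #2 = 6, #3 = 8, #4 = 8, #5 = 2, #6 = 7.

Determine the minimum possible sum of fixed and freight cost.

Open {P2}: assign each demand point to its cheapest open site.
  #1→P2 9×8=72, #2→P2 6×12=72, #3→P2 8×3=24, #4→P2 8×9=72, #5→P2 2×7=14, #6→P2 7×7=49
  freight cost 303, fixed 71 → total 374.
Compare {P1, P2}: freight cost 261 + fixed 159 = 420.
Compare {P1}: freight cost 361 + fixed 88 = 449.

374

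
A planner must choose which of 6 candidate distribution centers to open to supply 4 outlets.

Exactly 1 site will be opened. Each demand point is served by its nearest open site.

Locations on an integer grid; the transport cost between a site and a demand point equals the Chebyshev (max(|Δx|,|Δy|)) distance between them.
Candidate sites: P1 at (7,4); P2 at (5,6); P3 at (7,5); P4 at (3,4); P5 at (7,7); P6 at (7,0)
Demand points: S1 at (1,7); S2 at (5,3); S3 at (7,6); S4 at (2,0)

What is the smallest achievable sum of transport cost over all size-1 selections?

Open {P4}.
  S1→P4 3, S2→P4 2, S3→P4 4, S4→P4 4  ⇒ total 13.
Compare {P3}: total 14.
Compare {P1}: total 15.
No size-1 selection does better; minimum is 13.

13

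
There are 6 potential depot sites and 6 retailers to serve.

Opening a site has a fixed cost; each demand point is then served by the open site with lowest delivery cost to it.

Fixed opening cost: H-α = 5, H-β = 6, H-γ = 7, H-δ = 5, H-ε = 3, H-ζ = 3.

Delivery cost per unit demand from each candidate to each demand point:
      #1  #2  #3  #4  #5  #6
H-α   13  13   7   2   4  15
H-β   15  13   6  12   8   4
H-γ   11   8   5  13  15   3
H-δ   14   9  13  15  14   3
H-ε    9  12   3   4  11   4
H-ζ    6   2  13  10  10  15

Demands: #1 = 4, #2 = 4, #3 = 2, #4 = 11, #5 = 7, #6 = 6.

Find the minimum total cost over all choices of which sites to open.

122

Open {H-α, H-δ, H-ε, H-ζ}: assign each demand point to its cheapest open site.
  #1→H-ζ 4×6=24, #2→H-ζ 4×2=8, #3→H-ε 2×3=6, #4→H-α 11×2=22, #5→H-α 7×4=28, #6→H-δ 6×3=18
  delivery cost 106, fixed 16 → total 122.
Compare {H-α, H-ε, H-ζ}: delivery cost 112 + fixed 11 = 123.
Compare {H-α, H-γ, H-ε, H-ζ}: delivery cost 106 + fixed 18 = 124.
Compare {H-α, H-γ, H-ζ}: delivery cost 110 + fixed 15 = 125.
All other subsets cost ≥ 123. Minimum total cost: 122.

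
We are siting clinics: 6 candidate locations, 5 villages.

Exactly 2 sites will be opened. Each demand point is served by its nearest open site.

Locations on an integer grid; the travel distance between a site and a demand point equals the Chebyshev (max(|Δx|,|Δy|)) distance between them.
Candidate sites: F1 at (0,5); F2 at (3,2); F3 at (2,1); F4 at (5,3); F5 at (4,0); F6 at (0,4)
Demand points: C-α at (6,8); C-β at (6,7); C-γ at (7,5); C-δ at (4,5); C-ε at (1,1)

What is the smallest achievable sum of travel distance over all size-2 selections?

14

Open {F3, F4}.
  C-α→F4 5, C-β→F4 4, C-γ→F4 2, C-δ→F4 2, C-ε→F3 1  ⇒ total 14.
Compare {F2, F4}: total 15.
Compare {F4, F5}: total 16.
No size-2 selection does better; minimum is 14.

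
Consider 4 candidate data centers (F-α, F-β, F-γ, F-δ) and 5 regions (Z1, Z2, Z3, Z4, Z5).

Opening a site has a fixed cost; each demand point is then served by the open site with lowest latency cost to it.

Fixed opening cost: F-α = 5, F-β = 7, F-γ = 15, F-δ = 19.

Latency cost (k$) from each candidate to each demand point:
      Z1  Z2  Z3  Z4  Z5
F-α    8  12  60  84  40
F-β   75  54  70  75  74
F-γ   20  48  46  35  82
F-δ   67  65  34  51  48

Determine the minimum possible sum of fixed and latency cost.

Open {F-α, F-γ}: assign each demand point to its cheapest open site.
  Z1→F-α 8, Z2→F-α 12, Z3→F-γ 46, Z4→F-γ 35, Z5→F-α 40
  latency cost 141, fixed 20 → total 161.
Compare {F-α, F-β, F-γ}: latency cost 141 + fixed 27 = 168.
Compare {F-α, F-γ, F-δ}: latency cost 129 + fixed 39 = 168.
Compare {F-α, F-δ}: latency cost 145 + fixed 24 = 169.
All other subsets cost ≥ 168. Minimum total cost: 161.

161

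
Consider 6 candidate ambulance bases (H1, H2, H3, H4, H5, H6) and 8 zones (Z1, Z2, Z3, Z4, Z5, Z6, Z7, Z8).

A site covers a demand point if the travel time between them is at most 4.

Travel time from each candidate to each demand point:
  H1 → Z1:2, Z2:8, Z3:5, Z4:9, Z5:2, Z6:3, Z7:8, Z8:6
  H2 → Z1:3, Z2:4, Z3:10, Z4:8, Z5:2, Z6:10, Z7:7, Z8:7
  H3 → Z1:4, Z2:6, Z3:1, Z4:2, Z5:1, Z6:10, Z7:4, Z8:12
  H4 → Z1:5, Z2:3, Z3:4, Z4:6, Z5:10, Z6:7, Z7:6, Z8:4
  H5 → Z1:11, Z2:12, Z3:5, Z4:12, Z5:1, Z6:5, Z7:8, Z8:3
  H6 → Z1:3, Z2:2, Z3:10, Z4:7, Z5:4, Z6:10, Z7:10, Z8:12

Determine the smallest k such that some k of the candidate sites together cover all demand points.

Coverage sets (demand points within 4 of each site):
  H1: {Z1, Z5, Z6}
  H2: {Z1, Z2, Z5}
  H3: {Z1, Z3, Z4, Z5, Z7}
  H4: {Z2, Z3, Z8}
  H5: {Z5, Z8}
  H6: {Z1, Z2, Z5}
No 2 sites suffice: every size-2 union leaves at least one demand point uncovered.
But {H1, H3, H4} covers everything, so the minimum is 3.

3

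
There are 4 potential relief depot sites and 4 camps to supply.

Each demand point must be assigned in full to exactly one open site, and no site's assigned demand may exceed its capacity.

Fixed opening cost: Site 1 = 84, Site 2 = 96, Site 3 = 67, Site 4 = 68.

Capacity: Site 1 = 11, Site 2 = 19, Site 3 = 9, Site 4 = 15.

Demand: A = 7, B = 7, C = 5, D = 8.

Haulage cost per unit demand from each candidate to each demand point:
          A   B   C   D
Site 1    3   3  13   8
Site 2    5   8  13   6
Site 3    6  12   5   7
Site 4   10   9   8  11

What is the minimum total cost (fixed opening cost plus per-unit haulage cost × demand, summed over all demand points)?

Open {Site 2, Site 4}; cheapest assignment that respects the capacities:
  Site 2 (cap 19, load 15): A, D — cost 7×5 + 8×6 = 83
  Site 4 (cap 15, load 12): B, C — cost 7×9 + 5×8 = 103
  Shipping 186, fixed 164 → total 350.
  Any other capacity-feasible assignment to {Site 2, Site 4} ships for at least 186.
Compare {Site 2, Site 3}: its best feasible assignment gives total 375.
Compare {Site 1, Site 2, Site 3}: its best feasible assignment gives total 376.
Every other set of open sites that can feasibly serve all demand totals ≥ 375 even under its best assignment. Minimum: 350.

350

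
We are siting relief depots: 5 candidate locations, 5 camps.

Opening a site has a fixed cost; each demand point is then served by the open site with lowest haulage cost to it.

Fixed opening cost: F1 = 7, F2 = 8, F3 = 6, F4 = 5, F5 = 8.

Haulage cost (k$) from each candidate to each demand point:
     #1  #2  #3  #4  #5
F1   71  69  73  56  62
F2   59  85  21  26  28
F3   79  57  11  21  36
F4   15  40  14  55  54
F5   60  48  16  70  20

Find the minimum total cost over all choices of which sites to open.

Open {F3, F4, F5}: assign each demand point to its cheapest open site.
  #1→F4 15, #2→F4 40, #3→F3 11, #4→F3 21, #5→F5 20
  haulage cost 107, fixed 19 → total 126.
Compare {F1, F3, F4, F5}: haulage cost 107 + fixed 26 = 133.
Compare {F3, F4}: haulage cost 123 + fixed 11 = 134.
Compare {F2, F3, F4}: haulage cost 115 + fixed 19 = 134.
All other subsets cost ≥ 133. Minimum total cost: 126.

126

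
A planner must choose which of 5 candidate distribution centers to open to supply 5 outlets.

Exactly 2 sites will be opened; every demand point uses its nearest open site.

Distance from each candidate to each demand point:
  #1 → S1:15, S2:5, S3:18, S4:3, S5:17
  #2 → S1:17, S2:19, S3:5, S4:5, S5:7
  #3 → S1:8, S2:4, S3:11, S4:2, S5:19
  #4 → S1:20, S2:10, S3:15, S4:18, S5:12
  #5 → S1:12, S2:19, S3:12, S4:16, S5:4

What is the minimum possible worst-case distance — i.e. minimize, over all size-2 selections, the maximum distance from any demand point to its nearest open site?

8

Open {#2, #3}.
  Farthest demand point is S1 at distance 8 (to #3); all others are ≤ 8.
With {#3, #5} the worst case is 11.
With {#1, #5} the worst case is 12.
No size-2 selection achieves below 8.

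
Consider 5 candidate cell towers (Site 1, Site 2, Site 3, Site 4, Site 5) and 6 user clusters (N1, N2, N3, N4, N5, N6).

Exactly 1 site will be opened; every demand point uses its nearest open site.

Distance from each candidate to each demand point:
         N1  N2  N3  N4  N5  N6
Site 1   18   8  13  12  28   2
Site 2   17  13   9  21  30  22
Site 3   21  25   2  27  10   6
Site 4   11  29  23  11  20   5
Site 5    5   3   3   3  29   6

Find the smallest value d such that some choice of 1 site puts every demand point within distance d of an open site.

27

Open {Site 3}.
  Farthest demand point is N4 at distance 27 (to Site 3); all others are ≤ 27.
With {Site 1} the worst case is 28.
With {Site 4} the worst case is 29.
No size-1 selection achieves below 27.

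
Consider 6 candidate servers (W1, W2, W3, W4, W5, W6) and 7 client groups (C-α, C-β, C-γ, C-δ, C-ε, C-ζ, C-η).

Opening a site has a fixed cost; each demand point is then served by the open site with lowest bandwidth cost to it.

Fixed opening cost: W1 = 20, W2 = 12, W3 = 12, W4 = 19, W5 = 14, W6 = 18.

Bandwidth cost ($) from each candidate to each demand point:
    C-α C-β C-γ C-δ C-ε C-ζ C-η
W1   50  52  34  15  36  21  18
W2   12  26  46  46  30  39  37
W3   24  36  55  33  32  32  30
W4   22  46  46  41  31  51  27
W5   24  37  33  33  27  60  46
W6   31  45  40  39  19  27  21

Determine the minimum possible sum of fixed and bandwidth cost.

Open {W1, W2}: assign each demand point to its cheapest open site.
  C-α→W2 12, C-β→W2 26, C-γ→W1 34, C-δ→W1 15, C-ε→W2 30, C-ζ→W1 21, C-η→W1 18
  bandwidth cost 156, fixed 32 → total 188.
Compare {W1, W2, W6}: bandwidth cost 145 + fixed 50 = 195.
Compare {W1, W2, W5}: bandwidth cost 152 + fixed 46 = 198.
Compare {W1, W2, W3}: bandwidth cost 156 + fixed 44 = 200.
All other subsets cost ≥ 195. Minimum total cost: 188.

188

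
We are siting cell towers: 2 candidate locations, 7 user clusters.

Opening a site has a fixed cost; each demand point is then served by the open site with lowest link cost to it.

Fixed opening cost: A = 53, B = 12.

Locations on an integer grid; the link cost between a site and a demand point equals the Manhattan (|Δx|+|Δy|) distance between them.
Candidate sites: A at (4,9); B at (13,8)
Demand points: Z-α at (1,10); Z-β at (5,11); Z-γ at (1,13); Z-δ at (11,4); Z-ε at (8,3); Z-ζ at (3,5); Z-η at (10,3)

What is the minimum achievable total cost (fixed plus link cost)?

Open {B}: assign each demand point to its cheapest open site.
  Z-α→B 14, Z-β→B 11, Z-γ→B 17, Z-δ→B 6, Z-ε→B 10, Z-ζ→B 13, Z-η→B 8
  link cost 79, fixed 12 → total 91.
Compare {A}: link cost 53 + fixed 53 = 106.
Compare {A, B}: link cost 43 + fixed 65 = 108.

91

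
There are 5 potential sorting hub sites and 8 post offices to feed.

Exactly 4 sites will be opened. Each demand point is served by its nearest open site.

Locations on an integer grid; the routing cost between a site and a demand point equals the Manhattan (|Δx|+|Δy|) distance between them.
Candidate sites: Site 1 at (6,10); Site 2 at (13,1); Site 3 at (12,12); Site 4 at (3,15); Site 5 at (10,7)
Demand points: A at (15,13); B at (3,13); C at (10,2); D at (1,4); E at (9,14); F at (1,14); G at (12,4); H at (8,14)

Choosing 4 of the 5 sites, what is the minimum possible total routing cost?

Open {Site 1, Site 2, Site 3, Site 4}.
  A→Site 3 4, B→Site 4 2, C→Site 2 4, D→Site 1 11, E→Site 3 5, F→Site 4 3, G→Site 2 4, H→Site 1 6  ⇒ total 39.
Compare {Site 2, Site 3, Site 4, Site 5}: total 40.
Compare {Site 1, Site 3, Site 4, Site 5}: total 41.
No size-4 selection does better; minimum is 39.

39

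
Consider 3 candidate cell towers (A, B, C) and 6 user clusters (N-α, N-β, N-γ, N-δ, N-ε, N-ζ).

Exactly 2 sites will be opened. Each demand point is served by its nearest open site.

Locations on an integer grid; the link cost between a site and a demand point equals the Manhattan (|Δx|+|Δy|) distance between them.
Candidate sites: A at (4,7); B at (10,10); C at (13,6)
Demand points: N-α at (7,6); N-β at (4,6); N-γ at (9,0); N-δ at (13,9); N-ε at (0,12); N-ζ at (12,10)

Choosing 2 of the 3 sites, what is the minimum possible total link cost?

Open {A, B}.
  N-α→A 4, N-β→A 1, N-γ→B 11, N-δ→B 4, N-ε→A 9, N-ζ→B 2  ⇒ total 31.
Compare {A, C}: total 32.
Compare {B, C}: total 42.

31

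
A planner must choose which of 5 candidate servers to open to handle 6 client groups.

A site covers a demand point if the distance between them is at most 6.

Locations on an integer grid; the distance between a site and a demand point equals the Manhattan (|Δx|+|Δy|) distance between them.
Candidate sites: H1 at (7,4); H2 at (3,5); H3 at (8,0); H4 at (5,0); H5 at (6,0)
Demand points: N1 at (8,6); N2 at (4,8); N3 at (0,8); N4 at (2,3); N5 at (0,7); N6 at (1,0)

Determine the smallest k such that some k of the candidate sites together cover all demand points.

2

Coverage sets (demand points within 6 of each site):
  H1: {N1, N4}
  H2: {N1, N2, N3, N4, N5}
  H3: {N1}
  H4: {N4, N6}
  H5: {N6}
No single site covers all 6 demand points.
But {H2, H4} covers everything, so the minimum is 2.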